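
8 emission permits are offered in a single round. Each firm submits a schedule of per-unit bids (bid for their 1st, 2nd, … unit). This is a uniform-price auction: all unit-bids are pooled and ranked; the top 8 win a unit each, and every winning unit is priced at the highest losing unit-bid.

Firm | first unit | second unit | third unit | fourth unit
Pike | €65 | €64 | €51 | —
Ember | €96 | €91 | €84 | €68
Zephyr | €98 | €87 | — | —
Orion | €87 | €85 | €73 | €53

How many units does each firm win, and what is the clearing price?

All unit-bids, highest first — top 8: 98 (Zephyr-1), 96 (Ember-1), 91 (Ember-2), 87 (Zephyr-2), 87 (Orion-1), 85 (Orion-2), 84 (Ember-3), 73 (Orion-3)
First bid not allocated: €68.
Allocation: Ember 3, Orion 3, Zephyr 2.

Ember 3, Orion 3, Zephyr 2; clearing price €68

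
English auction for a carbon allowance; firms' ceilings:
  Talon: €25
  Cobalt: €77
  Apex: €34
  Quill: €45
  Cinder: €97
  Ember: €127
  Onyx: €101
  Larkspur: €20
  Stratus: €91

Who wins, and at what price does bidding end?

Limits in order: 127 (Ember) > 101 (Onyx) > 97 (Cinder) > 91 (Stratus) > 77 (Cobalt) > 45 (Quill) > …
Once the price passes €101, only Ember is left; the hammer falls at Onyx's limit of €101.

Ember wins at €101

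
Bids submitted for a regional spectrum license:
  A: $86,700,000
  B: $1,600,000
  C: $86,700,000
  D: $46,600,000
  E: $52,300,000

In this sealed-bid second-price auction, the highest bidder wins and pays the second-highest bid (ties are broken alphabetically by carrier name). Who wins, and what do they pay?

Bids ranked: 86,700,000 (A) > 86,700,000 (C) > 52,300,000 (E) > 46,600,000 (D) > 1,600,000 (B)
A and C tie at $86,700,000; tie-break gives it to A.
A wins with the highest bid; price is set by the runner-up at $86,700,000.

A pays $86,700,000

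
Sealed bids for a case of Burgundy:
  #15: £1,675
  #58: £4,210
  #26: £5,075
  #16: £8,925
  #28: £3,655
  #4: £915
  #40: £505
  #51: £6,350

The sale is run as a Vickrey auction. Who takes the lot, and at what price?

Rule: the highest bidder wins and pays the second-highest bid.
Bids in order: 8,925 (#16) > 6,350 (#51) > 5,075 (#26) > 4,210 (#58) > 3,655 (#28) > 1,675 (#15) > …
Second-price: #16 pays #51's bid of £6,350.

#16 pays £6,350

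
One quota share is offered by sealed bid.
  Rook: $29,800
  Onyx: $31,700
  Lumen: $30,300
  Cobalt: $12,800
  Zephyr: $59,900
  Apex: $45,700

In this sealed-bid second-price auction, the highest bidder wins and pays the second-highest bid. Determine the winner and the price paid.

Zephyr pays $45,700

Bids ranked: 59,900 (Zephyr) > 45,700 (Apex) > 31,700 (Onyx) > 30,300 (Lumen) > 29,800 (Rook) > 12,800 (Cobalt)
Zephyr is highest; pays the second-highest bid, $45,700.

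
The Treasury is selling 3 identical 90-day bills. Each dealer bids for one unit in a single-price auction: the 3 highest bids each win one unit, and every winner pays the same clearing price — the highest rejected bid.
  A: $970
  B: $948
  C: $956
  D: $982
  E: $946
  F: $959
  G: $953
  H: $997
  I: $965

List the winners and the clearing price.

H, D, A; each pays $965

Sorting: 997 (H), 982 (D), 970 (A), 965 (I), 959 (F), …
Top 3: H, D, A.
First losing bid is I's $965, which sets the uniform price.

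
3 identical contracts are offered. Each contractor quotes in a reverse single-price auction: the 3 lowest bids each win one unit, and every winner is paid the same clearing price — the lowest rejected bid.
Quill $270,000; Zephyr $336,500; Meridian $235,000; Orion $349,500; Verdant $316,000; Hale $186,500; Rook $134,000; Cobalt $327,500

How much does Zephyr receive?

Zephyr is paid $0

Ordering the bids: 134,000 (Rook), 186,500 (Hale), 235,000 (Meridian), 270,000 (Quill), 316,000 (Verdant), …
The 3 lowest are Rook, Hale, Meridian.
First losing bid is Quill's $270,000, which sets the uniform price.
Zephyr does not win → is paid $0.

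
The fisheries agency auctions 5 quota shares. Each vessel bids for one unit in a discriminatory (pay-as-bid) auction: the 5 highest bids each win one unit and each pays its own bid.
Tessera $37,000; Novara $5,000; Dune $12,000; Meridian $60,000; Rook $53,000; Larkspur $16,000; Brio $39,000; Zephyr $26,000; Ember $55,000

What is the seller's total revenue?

Total revenue: $244,000

Ordering the bids: 60,000 (Meridian), 55,000 (Ember), 53,000 (Rook), 39,000 (Brio), 37,000 (Tessera), 26,000 (Zephyr), 16,000 (Larkspur), …
Winners (5 units): Meridian, Ember, Rook, Brio, Tessera.
Total revenue = 60,000 + 55,000 + 53,000 + 39,000 + 37,000 = $244,000.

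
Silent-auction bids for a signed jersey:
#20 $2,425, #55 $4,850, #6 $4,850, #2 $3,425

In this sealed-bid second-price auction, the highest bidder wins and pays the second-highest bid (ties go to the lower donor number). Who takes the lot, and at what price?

Rule: the highest bidder wins and pays the second-highest bid.
Sorting bids: 4,850 (#6) > 4,850 (#55) > 3,425 (#2) > 2,425 (#20)
Tie at $4,850 → #6 wins by tie-break.
#6 is highest; pays the second-highest bid, $4,850.

#6 pays $4,850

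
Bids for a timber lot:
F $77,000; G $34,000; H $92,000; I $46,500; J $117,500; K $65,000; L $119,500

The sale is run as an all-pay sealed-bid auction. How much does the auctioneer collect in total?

Total revenue: $551,500

Sorting bids: 119,500 (L) > 117,500 (J) > 92,000 (H) > 77,000 (F) > 65,000 (K) > 46,500 (I) > …
L wins with the top bid; all bids are sunk regardless.
Every bidder forfeits their bid regardless of winning.
Revenue = 77,000 + 34,000 + 92,000 + 46,500 + 117,500 + 65,000 + 119,500 = $551,500.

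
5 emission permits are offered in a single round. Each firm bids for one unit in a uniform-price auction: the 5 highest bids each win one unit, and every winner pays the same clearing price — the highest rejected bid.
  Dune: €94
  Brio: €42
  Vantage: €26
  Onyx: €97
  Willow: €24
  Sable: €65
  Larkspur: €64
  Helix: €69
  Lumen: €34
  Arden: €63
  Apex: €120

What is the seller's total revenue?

Sorting: 120 (Apex), 97 (Onyx), 94 (Dune), 69 (Helix), 65 (Sable), 64 (Larkspur), 63 (Arden), …
The 5 highest are Apex, Onyx, Dune, Helix, Sable.
Clearing price = highest rejected bid = €64.
Total revenue = 5 × €64 = €320.

Total revenue: €320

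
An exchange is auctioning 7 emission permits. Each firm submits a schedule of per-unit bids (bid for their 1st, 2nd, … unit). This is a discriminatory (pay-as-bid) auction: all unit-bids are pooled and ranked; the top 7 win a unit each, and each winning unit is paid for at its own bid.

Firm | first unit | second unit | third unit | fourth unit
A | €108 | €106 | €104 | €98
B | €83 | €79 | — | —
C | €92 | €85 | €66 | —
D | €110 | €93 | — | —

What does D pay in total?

Pooled unit-bids ranked (top 7): 110 (D-1), 108 (A-1), 106 (A-2), 104 (A-3), 98 (A-4), 93 (D-2), 92 (C-1)
Next rejected bid: €85 (not a price — pay-as-bid).
D's winning unit-bids: 110 + 93 = €203.

D pays €203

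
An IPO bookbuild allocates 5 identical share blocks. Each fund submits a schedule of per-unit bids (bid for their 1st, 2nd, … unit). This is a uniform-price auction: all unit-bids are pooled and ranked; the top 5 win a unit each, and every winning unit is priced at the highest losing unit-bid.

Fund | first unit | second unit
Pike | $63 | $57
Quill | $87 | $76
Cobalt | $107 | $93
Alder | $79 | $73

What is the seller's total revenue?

Total revenue: $365

All unit-bids, highest first — top 5: 107 (Cobalt-1), 93 (Cobalt-2), 87 (Quill-1), 79 (Alder-1), 76 (Quill-2)
Highest rejected unit-bid = $73.
Allocation: Alder 1, Cobalt 2, Quill 2. Every unit priced at $73.
Revenue = 5 × 73 = $365.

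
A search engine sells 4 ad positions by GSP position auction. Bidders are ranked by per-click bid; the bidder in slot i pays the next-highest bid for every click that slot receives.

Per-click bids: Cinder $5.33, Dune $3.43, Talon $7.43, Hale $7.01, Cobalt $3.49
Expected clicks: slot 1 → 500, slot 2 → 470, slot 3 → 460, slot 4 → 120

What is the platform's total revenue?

Sorting advertisers: $7.43 (Talon) > $7.01 (Hale) > $5.33 (Cinder) > $3.49 (Cobalt) > $3.43 (Dune)
Slot 1: Talon pays $7.01 × 500 = $3505.00
Slot 2: Hale pays $5.33 × 470 = $2505.10
Slot 3: Cinder pays $3.49 × 460 = $1605.40
Slot 4: Cobalt pays $3.43 × 120 = $411.60
Total = $8027.10

Total revenue: $8027.10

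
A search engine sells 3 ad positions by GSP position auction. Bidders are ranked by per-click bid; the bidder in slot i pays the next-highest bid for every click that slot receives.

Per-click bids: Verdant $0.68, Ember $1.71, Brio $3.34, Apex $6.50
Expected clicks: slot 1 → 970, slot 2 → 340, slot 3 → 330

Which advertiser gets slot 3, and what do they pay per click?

Ranked by bid: $6.50 (Apex) > $3.34 (Brio) > $1.71 (Ember) > $0.68 (Verdant)
Slot 3 goes to the third-ranked bidder, Ember, who pays the next bid down: $0.68/click.

Ember; $0.68 per click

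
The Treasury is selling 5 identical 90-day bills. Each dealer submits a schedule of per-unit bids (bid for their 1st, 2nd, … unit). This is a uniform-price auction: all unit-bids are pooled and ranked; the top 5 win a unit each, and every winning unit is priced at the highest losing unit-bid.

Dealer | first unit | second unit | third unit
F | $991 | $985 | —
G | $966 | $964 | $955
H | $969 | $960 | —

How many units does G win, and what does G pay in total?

All unit-bids, highest first — top 5: 991 (F-1), 985 (F-2), 969 (H-1), 966 (G-1), 964 (G-2)
Highest rejected unit-bid = $960.
G wins 2 unit(s) at $960 each.

G: 2 units, pays $1,920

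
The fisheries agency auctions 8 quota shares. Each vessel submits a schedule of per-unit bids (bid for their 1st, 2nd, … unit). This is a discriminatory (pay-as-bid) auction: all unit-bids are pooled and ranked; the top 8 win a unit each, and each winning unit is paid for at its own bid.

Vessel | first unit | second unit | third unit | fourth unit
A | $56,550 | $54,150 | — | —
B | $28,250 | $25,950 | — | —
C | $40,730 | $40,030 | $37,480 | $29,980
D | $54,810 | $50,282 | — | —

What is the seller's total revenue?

Pooled unit-bids ranked (top 8): 56,550 (A-1), 54,810 (D-1), 54,150 (A-2), 50,282 (D-2), 40,730 (C-1), 40,030 (C-2), 37,480 (C-3), 29,980 (C-4)
Next rejected bid: $28,250 (not a price — pay-as-bid).
Each winning unit pays its own bid.
Revenue = 56,550 + 54,810 + 54,150 + 50,282 + 40,730 + 40,030 + 37,480 + 29,980 = $364,012.

Total revenue: $364,012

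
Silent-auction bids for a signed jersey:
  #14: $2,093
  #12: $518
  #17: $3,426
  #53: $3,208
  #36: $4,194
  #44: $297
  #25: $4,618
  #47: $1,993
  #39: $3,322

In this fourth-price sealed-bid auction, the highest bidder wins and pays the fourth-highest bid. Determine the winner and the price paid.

#25 pays $3,322

Rule: the highest bidder wins and pays the fourth-highest bid.
Sorting bids: 4,618 (#25) > 4,194 (#36) > 3,426 (#17) > 3,322 (#39) > 3,208 (#53) > 2,093 (#14) > …
#25 wins; payment is bid #4 in the ranking = $3,322.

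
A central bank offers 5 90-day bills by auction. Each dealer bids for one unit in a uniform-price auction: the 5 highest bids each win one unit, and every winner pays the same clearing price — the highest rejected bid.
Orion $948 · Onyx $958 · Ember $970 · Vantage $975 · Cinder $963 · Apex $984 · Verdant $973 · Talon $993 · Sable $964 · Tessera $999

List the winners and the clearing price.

Sorting: 999 (Tessera), 993 (Talon), 984 (Apex), 975 (Vantage), 973 (Verdant), 970 (Ember), 964 (Sable), …
The 5 highest are Tessera, Talon, Apex, Vantage, Verdant.
Highest unsuccessful bid: $970 → clearing price.

Tessera, Talon, Apex, Vantage, Verdant; each pays $970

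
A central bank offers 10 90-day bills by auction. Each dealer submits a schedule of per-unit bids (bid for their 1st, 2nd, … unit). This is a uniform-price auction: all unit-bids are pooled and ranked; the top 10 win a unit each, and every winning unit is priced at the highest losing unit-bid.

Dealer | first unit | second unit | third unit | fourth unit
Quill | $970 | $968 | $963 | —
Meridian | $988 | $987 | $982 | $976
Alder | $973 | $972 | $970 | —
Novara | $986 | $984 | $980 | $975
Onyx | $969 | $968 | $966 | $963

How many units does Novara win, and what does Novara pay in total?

Merging the schedules and taking the best 10: 988 (Meridian-1), 987 (Meridian-2), 986 (Novara-1), 984 (Novara-2), 982 (Meridian-3), 980 (Novara-3), 976 (Meridian-4), 975 (Novara-4), 973 (Alder-1), 972 (Alder-2)
First bid not allocated: $970.
Novara wins 4 unit(s) at $970 each.

Novara: 4 units, pays $3,880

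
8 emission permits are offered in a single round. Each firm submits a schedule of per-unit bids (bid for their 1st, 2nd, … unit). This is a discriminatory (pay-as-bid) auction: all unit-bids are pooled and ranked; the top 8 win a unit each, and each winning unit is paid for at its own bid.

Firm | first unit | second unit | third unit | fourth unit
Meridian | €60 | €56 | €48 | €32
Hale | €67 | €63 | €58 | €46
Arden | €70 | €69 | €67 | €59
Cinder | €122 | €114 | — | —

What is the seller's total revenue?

Merging the schedules and taking the best 8: 122 (Cinder-1), 114 (Cinder-2), 70 (Arden-1), 69 (Arden-2), 67 (Hale-1), 67 (Arden-3), 63 (Hale-2), 60 (Meridian-1)
Next rejected bid: €59 (not a price — pay-as-bid).
Each winning unit pays its own bid.
Revenue = 122 + 114 + 70 + 69 + 67 + 67 + 63 + 60 = €632.

Total revenue: €632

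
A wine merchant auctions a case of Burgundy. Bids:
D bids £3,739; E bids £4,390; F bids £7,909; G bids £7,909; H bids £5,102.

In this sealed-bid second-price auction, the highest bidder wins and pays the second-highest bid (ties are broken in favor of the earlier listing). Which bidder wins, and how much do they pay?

F pays £7,909

Sorting bids: 7,909 (F) > 7,909 (G) > 5,102 (H) > 4,390 (E) > 3,739 (D)
Tie at £7,909 → F wins by tie-break.
F wins with the highest bid; price is set by the runner-up at £7,909.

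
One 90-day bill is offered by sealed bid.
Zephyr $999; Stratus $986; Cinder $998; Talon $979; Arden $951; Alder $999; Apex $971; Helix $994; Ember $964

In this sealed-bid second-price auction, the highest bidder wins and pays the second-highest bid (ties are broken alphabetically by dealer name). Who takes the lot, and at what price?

Bids ranked: 999 (Alder) > 999 (Zephyr) > 998 (Cinder) > 994 (Helix) > 986 (Stratus) > 979 (Talon) > …
Tie at $999 → Alder wins by tie-break.
Alder wins with the highest bid; price is set by the runner-up at $999.

Alder pays $999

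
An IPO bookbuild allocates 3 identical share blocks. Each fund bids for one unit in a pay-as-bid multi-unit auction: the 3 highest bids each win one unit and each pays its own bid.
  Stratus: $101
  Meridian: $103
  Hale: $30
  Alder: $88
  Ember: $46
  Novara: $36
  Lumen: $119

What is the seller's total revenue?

Total revenue: $323

Bids ranked high→low: 119 (Lumen), 103 (Meridian), 101 (Stratus), 88 (Alder), 46 (Ember), …
Winners (3 units): Lumen, Meridian, Stratus.
Total revenue = 119 + 103 + 101 = $323.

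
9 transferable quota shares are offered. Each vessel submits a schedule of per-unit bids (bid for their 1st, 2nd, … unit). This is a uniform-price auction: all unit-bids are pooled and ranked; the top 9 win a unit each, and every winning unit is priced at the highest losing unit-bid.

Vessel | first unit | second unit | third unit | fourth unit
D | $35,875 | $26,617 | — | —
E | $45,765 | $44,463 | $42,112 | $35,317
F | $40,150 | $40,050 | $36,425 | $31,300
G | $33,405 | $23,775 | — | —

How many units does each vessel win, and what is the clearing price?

All unit-bids, highest first — top 9: 45,765 (E-1), 44,463 (E-2), 42,112 (E-3), 40,150 (F-1), 40,050 (F-2), 36,425 (F-3), 35,875 (D-1), 35,317 (E-4), 33,405 (G-1)
First bid not allocated: $31,300.
Allocation: D 1, E 4, F 3, G 1.

D 1, E 4, F 3, G 1; clearing price $31,300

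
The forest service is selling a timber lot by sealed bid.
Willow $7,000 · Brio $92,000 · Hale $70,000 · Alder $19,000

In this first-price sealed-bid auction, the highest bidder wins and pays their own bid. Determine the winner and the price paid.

Brio pays $92,000

Bids ranked: 92,000 (Brio) > 70,000 (Hale) > 19,000 (Alder) > 7,000 (Willow)
First-price: Brio pays what they bid, $92,000.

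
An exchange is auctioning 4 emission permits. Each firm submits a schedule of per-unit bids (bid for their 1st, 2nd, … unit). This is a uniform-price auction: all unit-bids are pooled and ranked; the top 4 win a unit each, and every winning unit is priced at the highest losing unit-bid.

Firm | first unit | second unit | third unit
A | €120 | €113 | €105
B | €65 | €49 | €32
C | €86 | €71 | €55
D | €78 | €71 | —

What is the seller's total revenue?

Total revenue: €312

Merging the schedules and taking the best 4: 120 (A-1), 113 (A-2), 105 (A-3), 86 (C-1)
Highest rejected unit-bid = €78.
Allocation: A 3, C 1. Every unit priced at €78.
Revenue = 4 × 78 = €312.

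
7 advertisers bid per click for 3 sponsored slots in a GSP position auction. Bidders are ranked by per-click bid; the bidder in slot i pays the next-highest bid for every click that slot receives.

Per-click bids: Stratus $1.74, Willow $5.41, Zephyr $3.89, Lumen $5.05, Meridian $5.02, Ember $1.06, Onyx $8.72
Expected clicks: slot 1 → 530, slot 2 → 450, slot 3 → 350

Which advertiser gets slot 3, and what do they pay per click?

Per-click bids in order: $8.72 (Onyx) > $5.41 (Willow) > $5.05 (Lumen) > $5.02 (Meridian) > …
Slot 3 goes to the third-ranked bidder, Lumen, who pays the next bid down: $5.02/click.

Lumen; $5.02 per click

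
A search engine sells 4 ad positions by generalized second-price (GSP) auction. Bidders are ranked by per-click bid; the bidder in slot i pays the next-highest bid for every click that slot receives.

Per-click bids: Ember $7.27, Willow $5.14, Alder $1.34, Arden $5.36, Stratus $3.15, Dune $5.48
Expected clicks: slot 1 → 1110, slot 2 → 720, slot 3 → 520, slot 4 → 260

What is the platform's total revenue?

Ranked by bid: $7.27 (Ember) > $5.48 (Dune) > $5.36 (Arden) > $5.14 (Willow) > $3.15 (Stratus) > …
Slot 1: Ember pays $5.48 × 1110 = $6082.80
Slot 2: Dune pays $5.36 × 720 = $3859.20
Slot 3: Arden pays $5.14 × 520 = $2672.80
Slot 4: Willow pays $3.15 × 260 = $819.00
Total = $13433.80

Total revenue: $13433.80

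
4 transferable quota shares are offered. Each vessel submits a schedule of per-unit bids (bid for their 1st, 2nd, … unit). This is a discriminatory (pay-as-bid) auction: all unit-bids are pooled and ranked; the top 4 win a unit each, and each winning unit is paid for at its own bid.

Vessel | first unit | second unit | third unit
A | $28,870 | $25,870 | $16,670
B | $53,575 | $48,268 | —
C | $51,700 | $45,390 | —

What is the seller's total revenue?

Total revenue: $198,933

Pooled unit-bids ranked (top 4): 53,575 (B-1), 51,700 (C-1), 48,268 (B-2), 45,390 (C-2)
Next rejected bid: $28,870 (not a price — pay-as-bid).
Each winning unit pays its own bid.
Revenue = 53,575 + 51,700 + 48,268 + 45,390 = $198,933.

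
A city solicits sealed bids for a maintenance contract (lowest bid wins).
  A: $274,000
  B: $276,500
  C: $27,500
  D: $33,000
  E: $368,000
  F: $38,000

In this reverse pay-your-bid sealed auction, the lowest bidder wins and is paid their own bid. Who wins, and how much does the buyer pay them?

Bids in order: 27,500 (C) < 33,000 (D) < 38,000 (F) < 274,000 (A) < 276,500 (B) < 368,000 (E)
C is lowest → is paid own bid, $27,500.

C is paid $27,500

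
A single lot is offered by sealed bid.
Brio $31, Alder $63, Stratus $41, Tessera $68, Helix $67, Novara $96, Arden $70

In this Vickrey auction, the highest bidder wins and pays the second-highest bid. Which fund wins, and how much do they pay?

Rule: the highest bidder wins and pays the second-highest bid.
Bids ranked: 96 (Novara) > 70 (Arden) > 68 (Tessera) > 67 (Helix) > 63 (Alder) > 41 (Stratus) > …
Novara wins with the highest bid; price is set by the runner-up at $70.

Novara pays $70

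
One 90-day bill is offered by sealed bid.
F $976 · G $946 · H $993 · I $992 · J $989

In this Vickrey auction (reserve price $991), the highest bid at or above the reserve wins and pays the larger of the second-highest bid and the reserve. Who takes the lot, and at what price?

H pays $992

Bids in order: 993 (H) > 992 (I) > 989 (J) > 976 (F) > 946 (G)
H has the top bid at or above the reserve ($993).
Second-highest bid $992 exceeds the reserve $991 → payment $992.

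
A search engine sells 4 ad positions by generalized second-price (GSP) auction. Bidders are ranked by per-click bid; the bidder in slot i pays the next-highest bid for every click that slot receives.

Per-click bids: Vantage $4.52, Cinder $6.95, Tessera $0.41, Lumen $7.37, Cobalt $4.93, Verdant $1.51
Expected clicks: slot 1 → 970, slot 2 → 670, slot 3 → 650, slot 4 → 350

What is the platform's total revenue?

Sorting advertisers: $7.37 (Lumen) > $6.95 (Cinder) > $4.93 (Cobalt) > $4.52 (Vantage) > $1.51 (Verdant) > …
Slot 1: Lumen pays $6.95 × 970 = $6741.50
Slot 2: Cinder pays $4.93 × 670 = $3303.10
Slot 3: Cobalt pays $4.52 × 650 = $2938.00
Slot 4: Vantage pays $1.51 × 350 = $528.50
Total = $13511.10

Total revenue: $13511.10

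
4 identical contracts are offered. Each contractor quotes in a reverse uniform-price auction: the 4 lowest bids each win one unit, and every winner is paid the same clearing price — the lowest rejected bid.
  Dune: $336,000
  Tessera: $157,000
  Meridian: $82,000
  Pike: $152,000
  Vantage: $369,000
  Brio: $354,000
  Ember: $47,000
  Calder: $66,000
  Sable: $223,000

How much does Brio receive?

Bids ranked low→high: 47,000 (Ember), 66,000 (Calder), 82,000 (Meridian), 152,000 (Pike), 157,000 (Tessera), 223,000 (Sable), …
Lowest 4: Ember, Calder, Meridian, Pike.
Clearing price = lowest rejected bid = $157,000.
Brio does not win → is paid $0.

Brio is paid $0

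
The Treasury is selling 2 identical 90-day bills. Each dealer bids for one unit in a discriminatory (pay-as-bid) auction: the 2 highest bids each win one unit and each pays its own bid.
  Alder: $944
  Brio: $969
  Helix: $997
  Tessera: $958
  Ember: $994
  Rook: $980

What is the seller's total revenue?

Total revenue: $1,991

Sorting: 997 (Helix), 994 (Ember), 980 (Rook), 969 (Brio), …
The 2 highest are Helix, Ember.
Total revenue = 997 + 994 = $1,991.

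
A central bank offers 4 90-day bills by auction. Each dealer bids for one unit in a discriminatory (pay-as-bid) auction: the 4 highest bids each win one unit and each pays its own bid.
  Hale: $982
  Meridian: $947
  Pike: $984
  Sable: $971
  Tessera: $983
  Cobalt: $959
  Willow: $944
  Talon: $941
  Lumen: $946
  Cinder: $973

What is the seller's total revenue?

Sorting: 984 (Pike), 983 (Tessera), 982 (Hale), 973 (Cinder), 971 (Sable), 959 (Cobalt), …
The 4 highest are Pike, Tessera, Hale, Cinder.
Total revenue = 984 + 983 + 982 + 973 = $3,922.

Total revenue: $3,922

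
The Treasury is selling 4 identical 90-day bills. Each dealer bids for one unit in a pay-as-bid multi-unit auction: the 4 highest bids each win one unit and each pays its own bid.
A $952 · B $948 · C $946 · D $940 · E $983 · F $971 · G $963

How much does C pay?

C pays $0

Sorting: 983 (E), 971 (F), 963 (G), 952 (A), 948 (B), 946 (C), …
Winners (4 units): E, F, G, A.
C does not win → $0.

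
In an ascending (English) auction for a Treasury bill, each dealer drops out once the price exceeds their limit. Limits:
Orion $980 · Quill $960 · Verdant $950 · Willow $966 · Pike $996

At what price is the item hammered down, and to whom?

Pike wins at $980

Limits in order: 996 (Pike) > 980 (Orion) > 966 (Willow) > 960 (Quill) > 950 (Verdant)
Once the price passes $980, only Pike is left; the hammer falls at Orion's limit of $980.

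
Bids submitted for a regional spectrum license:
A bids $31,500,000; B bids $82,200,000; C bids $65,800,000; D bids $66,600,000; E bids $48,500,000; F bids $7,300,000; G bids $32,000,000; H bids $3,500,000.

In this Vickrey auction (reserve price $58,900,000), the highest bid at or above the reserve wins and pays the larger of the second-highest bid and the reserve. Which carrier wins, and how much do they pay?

B pays $66,600,000

Bids ranked: 82,200,000 (B) > 66,600,000 (D) > 65,800,000 (C) > 48,500,000 (E) > 32,000,000 (G) > 31,500,000 (A) > …
B has the top bid at or above the reserve ($82,200,000).
max(second-highest $66,600,000, reserve $58,900,000) = $66,600,000; the reserve does not bind.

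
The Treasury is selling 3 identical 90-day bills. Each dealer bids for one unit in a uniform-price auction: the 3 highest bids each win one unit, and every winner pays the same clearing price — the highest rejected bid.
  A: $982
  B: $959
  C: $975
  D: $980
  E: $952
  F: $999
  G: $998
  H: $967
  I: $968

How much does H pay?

H pays $0

Bids ranked high→low: 999 (F), 998 (G), 982 (A), 980 (D), 975 (C), …
Winners (3 units): F, G, A.
First losing bid is D's $980, which sets the uniform price.
H does not win → pays $0.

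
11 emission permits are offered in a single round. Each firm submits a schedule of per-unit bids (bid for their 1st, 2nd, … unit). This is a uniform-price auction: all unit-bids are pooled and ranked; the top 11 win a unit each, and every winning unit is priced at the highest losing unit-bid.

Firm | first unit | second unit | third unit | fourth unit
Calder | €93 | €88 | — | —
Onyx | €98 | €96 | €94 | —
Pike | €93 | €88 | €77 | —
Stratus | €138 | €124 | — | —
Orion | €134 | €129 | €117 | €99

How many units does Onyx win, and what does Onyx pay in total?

Onyx: 3 units, pays €264

All unit-bids, highest first — top 11: 138 (Stratus-1), 134 (Orion-1), 129 (Orion-2), 124 (Stratus-2), 117 (Orion-3), 99 (Orion-4), 98 (Onyx-1), 96 (Onyx-2), 94 (Onyx-3), 93 (Calder-1), 93 (Pike-1)
Highest rejected unit-bid = €88.
Onyx wins 3 unit(s) at €88 each.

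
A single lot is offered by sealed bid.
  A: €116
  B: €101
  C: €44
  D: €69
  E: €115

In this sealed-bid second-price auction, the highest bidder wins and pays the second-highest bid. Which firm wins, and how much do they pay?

Sorting bids: 116 (A) > 115 (E) > 101 (B) > 69 (D) > 44 (C)
A wins with the highest bid; price is set by the runner-up at €115.

A pays €115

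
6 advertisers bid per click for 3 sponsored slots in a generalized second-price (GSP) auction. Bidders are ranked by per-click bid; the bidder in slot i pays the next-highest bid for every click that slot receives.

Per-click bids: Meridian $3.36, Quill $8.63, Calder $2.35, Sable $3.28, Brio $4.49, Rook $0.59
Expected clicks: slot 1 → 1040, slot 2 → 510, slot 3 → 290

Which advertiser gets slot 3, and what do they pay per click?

Ranked by bid: $8.63 (Quill) > $4.49 (Brio) > $3.36 (Meridian) > $3.28 (Sable) > …
Slot 3 goes to the third-ranked bidder, Meridian, who pays the next bid down: $3.28/click.

Meridian; $3.28 per click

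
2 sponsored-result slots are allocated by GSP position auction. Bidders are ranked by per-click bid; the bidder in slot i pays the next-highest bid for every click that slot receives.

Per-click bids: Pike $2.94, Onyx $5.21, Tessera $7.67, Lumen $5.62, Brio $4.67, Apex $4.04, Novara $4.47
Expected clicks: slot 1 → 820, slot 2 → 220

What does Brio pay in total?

Ranked by bid: $7.67 (Tessera) > $5.62 (Lumen) > $5.21 (Onyx) > …
Brio ranks below slot 2 → no slot, pays nothing.

Brio pays $0.00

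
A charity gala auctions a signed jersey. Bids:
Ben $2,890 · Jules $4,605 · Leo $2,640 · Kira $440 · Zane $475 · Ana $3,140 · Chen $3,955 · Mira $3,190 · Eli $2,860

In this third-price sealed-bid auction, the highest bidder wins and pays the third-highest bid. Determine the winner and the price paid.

Jules pays $3,190

Third-price sealed-bid auction: the highest bidder wins and pays the third-highest bid.
Bids in order: 4,605 (Jules) > 3,955 (Chen) > 3,190 (Mira) > 3,140 (Ana) > 2,890 (Ben) > 2,860 (Eli) > …
Jules is highest; pays the third-highest bid, $3,190.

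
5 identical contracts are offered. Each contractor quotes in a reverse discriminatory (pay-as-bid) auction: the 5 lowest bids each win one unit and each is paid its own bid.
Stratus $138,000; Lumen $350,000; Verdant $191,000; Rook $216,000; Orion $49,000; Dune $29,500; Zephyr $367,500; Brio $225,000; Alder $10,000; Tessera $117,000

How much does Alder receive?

Bids ranked low→high: 10,000 (Alder), 29,500 (Dune), 49,000 (Orion), 117,000 (Tessera), 138,000 (Stratus), 191,000 (Verdant), 216,000 (Rook), …
The 5 lowest are Alder, Dune, Orion, Tessera, Stratus.
Alder wins → own bid $10,000.

Alder is paid $10,000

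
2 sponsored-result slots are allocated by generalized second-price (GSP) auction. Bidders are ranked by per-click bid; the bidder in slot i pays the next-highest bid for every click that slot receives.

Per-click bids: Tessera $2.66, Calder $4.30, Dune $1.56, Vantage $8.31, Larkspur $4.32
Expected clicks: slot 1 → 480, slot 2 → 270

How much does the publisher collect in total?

Total revenue: $3234.60

Ranked by bid: $8.31 (Vantage) > $4.32 (Larkspur) > $4.30 (Calder) > …
Slot 1: Vantage pays $4.32 × 480 = $2073.60
Slot 2: Larkspur pays $4.30 × 270 = $1161.00
Total = $3234.60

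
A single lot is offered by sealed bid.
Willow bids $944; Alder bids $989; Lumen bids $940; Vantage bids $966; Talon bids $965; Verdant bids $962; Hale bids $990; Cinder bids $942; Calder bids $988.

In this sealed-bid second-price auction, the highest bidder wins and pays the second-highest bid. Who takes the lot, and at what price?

Bids ranked: 990 (Hale) > 989 (Alder) > 988 (Calder) > 966 (Vantage) > 965 (Talon) > 962 (Verdant) > …
Hale wins with the highest bid; price is set by the runner-up at $989.

Hale pays $989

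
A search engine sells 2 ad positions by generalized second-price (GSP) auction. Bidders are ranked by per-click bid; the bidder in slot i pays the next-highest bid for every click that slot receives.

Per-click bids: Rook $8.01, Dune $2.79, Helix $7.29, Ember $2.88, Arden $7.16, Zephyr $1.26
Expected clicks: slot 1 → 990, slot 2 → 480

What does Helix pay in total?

Helix pays $3436.80

Sorting advertisers: $8.01 (Rook) > $7.29 (Helix) > $7.16 (Arden) > …
Helix holds slot 2 → pays next bid $7.16 × 480 clicks = $3436.80.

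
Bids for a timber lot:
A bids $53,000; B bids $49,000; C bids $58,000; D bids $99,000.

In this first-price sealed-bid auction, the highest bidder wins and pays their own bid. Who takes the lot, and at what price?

D pays $99,000

Sorting bids: 99,000 (D) > 58,000 (C) > 53,000 (A) > 49,000 (B)
First-price: D pays what they bid, $99,000.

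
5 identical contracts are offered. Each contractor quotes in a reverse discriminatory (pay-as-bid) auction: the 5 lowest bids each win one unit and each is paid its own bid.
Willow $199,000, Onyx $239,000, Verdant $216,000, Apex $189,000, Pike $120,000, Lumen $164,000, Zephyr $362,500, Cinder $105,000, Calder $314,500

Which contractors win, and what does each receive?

Cinder $105,000, Pike $120,000, Lumen $164,000, Apex $189,000, Willow $199,000

Bids ranked low→high: 105,000 (Cinder), 120,000 (Pike), 164,000 (Lumen), 189,000 (Apex), 199,000 (Willow), 216,000 (Verdant), 239,000 (Onyx), …
Winners (5 units): Cinder, Pike, Lumen, Apex, Willow.
Each winner is paid its own bid: Cinder $105,000, Pike $120,000, Lumen $164,000, Apex $189,000, Willow $199,000.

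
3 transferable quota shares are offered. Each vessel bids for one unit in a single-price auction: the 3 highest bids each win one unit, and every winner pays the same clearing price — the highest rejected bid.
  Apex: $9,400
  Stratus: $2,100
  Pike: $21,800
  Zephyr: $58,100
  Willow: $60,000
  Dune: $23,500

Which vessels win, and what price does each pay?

Willow, Zephyr, Dune; each pays $21,800

Bids ranked high→low: 60,000 (Willow), 58,100 (Zephyr), 23,500 (Dune), 21,800 (Pike), 9,400 (Apex), …
The 3 highest are Willow, Zephyr, Dune.
Highest unsuccessful bid: $21,800 → clearing price.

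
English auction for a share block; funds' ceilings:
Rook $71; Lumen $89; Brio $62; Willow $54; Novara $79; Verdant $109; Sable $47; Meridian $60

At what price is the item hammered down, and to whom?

Ascending (English) auction: the price rises until one bidder remains; the winner pays the price at which the last rival dropped out.
Limits ranked: 109 (Verdant) > 89 (Lumen) > 79 (Novara) > 71 (Rook) > 62 (Brio) > 60 (Meridian) > …
Lumen is the last rival to drop out, at $89; Verdant remains and wins at that price.

Verdant wins at $89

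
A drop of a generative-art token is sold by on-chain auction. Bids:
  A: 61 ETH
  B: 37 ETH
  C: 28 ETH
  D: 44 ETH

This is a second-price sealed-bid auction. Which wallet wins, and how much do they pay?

Second-price sealed-bid auction: the highest bidder wins and pays the second-highest bid.
Sorting bids: 61 (A) > 44 (D) > 37 (B) > 28 (C)
A is highest; pays the second-highest bid, 44 ETH.

A pays 44 ETH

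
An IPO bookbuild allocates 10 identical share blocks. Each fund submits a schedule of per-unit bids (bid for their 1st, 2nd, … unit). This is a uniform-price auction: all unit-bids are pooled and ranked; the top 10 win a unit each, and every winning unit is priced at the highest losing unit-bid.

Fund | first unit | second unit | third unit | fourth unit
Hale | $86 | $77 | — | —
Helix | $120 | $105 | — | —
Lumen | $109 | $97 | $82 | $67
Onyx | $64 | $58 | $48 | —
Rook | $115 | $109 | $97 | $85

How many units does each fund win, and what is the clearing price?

All unit-bids, highest first — top 10: 120 (Helix-1), 115 (Rook-1), 109 (Lumen-1), 109 (Rook-2), 105 (Helix-2), 97 (Lumen-2), 97 (Rook-3), 86 (Hale-1), 85 (Rook-4), 82 (Lumen-3)
The (k+1)-th unit-bid is $77.
Allocation: Hale 1, Helix 2, Lumen 3, Rook 4.

Hale 1, Helix 2, Lumen 3, Rook 4; clearing price $77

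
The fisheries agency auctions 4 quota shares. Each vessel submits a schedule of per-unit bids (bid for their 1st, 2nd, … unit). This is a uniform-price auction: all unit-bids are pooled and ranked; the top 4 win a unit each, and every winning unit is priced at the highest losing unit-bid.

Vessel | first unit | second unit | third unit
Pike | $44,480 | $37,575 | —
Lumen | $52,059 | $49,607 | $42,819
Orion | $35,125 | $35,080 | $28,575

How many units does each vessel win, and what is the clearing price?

Merging the schedules and taking the best 4: 52,059 (Lumen-1), 49,607 (Lumen-2), 44,480 (Pike-1), 42,819 (Lumen-3)
Highest rejected unit-bid = $37,575.
Allocation: Lumen 3, Pike 1.

Lumen 3, Pike 1; clearing price $37,575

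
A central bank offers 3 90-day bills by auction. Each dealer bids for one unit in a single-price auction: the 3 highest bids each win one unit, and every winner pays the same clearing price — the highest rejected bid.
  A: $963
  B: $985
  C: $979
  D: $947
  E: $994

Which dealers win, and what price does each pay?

Bids ranked high→low: 994 (E), 985 (B), 979 (C), 963 (A), 947 (D)
Winners (3 units): E, B, C.
First losing bid is A's $963, which sets the uniform price.

E, B, C; each pays $963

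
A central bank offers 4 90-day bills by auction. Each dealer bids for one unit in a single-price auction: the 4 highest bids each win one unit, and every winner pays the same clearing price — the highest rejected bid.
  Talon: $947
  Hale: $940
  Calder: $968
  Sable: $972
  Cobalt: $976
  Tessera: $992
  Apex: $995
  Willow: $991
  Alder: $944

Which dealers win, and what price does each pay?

Ordering the bids: 995 (Apex), 992 (Tessera), 991 (Willow), 976 (Cobalt), 972 (Sable), 968 (Calder), …
Top 4: Apex, Tessera, Willow, Cobalt.
Clearing price = highest rejected bid = $972.

Apex, Tessera, Willow, Cobalt; each pays $972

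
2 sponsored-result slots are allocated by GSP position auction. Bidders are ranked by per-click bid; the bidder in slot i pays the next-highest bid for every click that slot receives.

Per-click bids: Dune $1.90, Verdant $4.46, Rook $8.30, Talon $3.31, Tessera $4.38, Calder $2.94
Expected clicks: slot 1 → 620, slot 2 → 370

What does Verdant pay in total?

Sorting advertisers: $8.30 (Rook) > $4.46 (Verdant) > $4.38 (Tessera) > …
Verdant holds slot 2 → pays next bid $4.38 × 370 clicks = $1620.60.

Verdant pays $1620.60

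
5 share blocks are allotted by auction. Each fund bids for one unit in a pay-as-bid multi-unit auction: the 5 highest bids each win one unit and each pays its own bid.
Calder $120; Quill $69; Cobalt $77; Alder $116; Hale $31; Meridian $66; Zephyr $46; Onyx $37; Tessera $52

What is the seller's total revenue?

Ordering the bids: 120 (Calder), 116 (Alder), 77 (Cobalt), 69 (Quill), 66 (Meridian), 52 (Tessera), 46 (Zephyr), …
Winners (5 units): Calder, Alder, Cobalt, Quill, Meridian.
Total revenue = 120 + 116 + 77 + 69 + 66 = $448.

Total revenue: $448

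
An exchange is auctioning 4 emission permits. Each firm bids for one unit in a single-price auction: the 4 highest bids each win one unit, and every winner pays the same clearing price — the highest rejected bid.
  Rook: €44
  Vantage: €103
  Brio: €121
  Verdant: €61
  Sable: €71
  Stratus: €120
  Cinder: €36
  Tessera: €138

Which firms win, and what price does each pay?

Tessera, Brio, Stratus, Vantage; each pays €71

Ordering the bids: 138 (Tessera), 121 (Brio), 120 (Stratus), 103 (Vantage), 71 (Sable), 61 (Verdant), …
Top 4: Tessera, Brio, Stratus, Vantage.
First losing bid is Sable's €71, which sets the uniform price.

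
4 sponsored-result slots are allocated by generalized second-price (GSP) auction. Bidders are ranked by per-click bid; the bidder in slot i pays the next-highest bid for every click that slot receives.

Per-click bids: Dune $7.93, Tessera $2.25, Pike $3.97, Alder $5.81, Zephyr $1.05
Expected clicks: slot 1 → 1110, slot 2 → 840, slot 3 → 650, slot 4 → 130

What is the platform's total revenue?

Per-click bids in order: $7.93 (Dune) > $5.81 (Alder) > $3.97 (Pike) > $2.25 (Tessera) > $1.05 (Zephyr)
Slot 1: Dune pays $5.81 × 1110 = $6449.10
Slot 2: Alder pays $3.97 × 840 = $3334.80
Slot 3: Pike pays $2.25 × 650 = $1462.50
Slot 4: Tessera pays $1.05 × 130 = $136.50
Total = $11382.90

Total revenue: $11382.90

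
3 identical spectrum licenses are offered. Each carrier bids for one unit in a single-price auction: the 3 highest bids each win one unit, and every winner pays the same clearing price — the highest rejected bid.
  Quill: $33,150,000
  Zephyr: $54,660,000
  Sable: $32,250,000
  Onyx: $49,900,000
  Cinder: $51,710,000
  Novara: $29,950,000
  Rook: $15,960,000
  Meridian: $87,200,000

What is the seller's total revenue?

Ordering the bids: 87,200,000 (Meridian), 54,660,000 (Zephyr), 51,710,000 (Cinder), 49,900,000 (Onyx), 33,150,000 (Quill), …
Top 3: Meridian, Zephyr, Cinder.
Clearing price = highest rejected bid = $49,900,000.
Total revenue = 3 × $49,900,000 = $149,700,000.

Total revenue: $149,700,000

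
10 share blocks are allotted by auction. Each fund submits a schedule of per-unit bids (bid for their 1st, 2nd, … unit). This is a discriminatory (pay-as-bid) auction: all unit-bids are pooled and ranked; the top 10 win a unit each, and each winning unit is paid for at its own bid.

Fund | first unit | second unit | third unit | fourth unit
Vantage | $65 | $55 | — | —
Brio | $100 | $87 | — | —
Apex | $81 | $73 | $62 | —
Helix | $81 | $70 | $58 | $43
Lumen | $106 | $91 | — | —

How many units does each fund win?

Apex 3, Brio 2, Helix 2, Lumen 2, Vantage 1

All unit-bids, highest first — top 10: 106 (Lumen-1), 100 (Brio-1), 91 (Lumen-2), 87 (Brio-2), 81 (Apex-1), 81 (Helix-1), 73 (Apex-2), 70 (Helix-2), 65 (Vantage-1), 62 (Apex-3)
Next rejected bid: $58 (not a price — pay-as-bid).
Allocation: Apex 3, Brio 2, Helix 2, Lumen 2, Vantage 1.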